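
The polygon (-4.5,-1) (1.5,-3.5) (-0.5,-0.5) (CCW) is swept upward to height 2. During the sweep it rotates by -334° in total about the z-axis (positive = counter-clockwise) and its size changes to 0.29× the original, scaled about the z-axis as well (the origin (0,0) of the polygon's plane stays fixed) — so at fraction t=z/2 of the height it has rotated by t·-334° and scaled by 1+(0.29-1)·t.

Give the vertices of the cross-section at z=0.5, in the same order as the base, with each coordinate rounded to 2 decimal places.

t = z/height = 0.5/2 = 0.25
s = 1 + (scale-1)·z/height = 1 + (0.29-1)·0.5/2 = 0.822500
θ = twist·z/height = -334°·0.5/2 = -83.5000° = -1.457350 rad
cos θ = 0.113203, sin θ = -0.993572 (intermediates below are computed at full precision and shown rounded to 5 d.p.)
v1: (-4.5,-1) → rotate → (-1.50299,4.35787) → ×s → (-1.23621,3.58435) → (-1.24,3.58)
v2: (1.5,-3.5) → rotate → (-3.30770,-1.88657) → ×s → (-2.72058,-1.55170) → (-2.72,-1.55)
v3: (-0.5,-0.5) → rotate → (-0.55339,0.44018) → ×s → (-0.45516,0.36205) → (-0.46,0.36)

Cross-section at z=0.5: (-1.24,3.58) (-2.72,-1.55) (-0.46,0.36)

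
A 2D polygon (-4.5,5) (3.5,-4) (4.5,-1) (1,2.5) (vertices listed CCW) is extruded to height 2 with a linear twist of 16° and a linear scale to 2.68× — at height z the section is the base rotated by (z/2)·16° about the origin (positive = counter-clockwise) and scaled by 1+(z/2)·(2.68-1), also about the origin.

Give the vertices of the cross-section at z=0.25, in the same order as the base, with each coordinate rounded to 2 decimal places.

t = z/height = 0.25/2 = 0.125
s = 1 + (scale-1)·z/height = 1 + (2.68-1)·0.25/2 = 1.210000
θ = twist·z/height = 16°·0.25/2 = 2.0000° = 0.034907 rad
cos θ = 0.999391, sin θ = 0.034899 (intermediates below are computed at full precision and shown rounded to 5 d.p.)
v1: (-4.5,5) → rotate → (-4.67176,4.83991) → ×s → (-5.65283,5.85629) → (-5.65,5.86)
v2: (3.5,-4) → rotate → (3.63747,-3.87542) → ×s → (4.40133,-4.68925) → (4.40,-4.69)
v3: (4.5,-1) → rotate → (4.53216,-0.84234) → ×s → (5.48391,-1.01924) → (5.48,-1.02)
v4: (1,2.5) → rotate → (0.91214,2.53338) → ×s → (1.10369,3.06539) → (1.10,3.07)

Cross-section at z=0.25: (-5.65,5.86) (4.40,-4.69) (5.48,-1.02) (1.10,3.07)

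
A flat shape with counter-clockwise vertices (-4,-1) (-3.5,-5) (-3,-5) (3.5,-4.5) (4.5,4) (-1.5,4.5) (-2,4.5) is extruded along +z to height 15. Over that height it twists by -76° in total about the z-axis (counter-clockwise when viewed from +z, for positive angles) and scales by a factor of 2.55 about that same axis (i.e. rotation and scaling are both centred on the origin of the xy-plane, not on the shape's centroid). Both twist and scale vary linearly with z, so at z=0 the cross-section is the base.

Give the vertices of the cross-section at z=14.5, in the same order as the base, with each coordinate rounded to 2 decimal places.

t = z/height = 14.5/15 = 0.966667
s = 1 + (scale-1)·z/height = 1 + (2.55-1)·14.5/15 = 2.498333
θ = twist·z/height = -76°·14.5/15 = -73.4667° = -1.282235 rad
cos θ = 0.284573, sin θ = -0.958654 (intermediates below are computed at full precision and shown rounded to 5 d.p.)
v1: (-4,-1) → rotate → (-2.09695,3.55004) → ×s → (-5.23887,8.86919) → (-5.24,8.87)
v2: (-3.5,-5) → rotate → (-5.78928,1.93242) → ×s → (-14.46355,4.82784) → (-14.46,4.83)
v3: (-3,-5) → rotate → (-5.64699,1.45310) → ×s → (-14.10807,3.63032) → (-14.11,3.63)
v4: (3.5,-4.5) → rotate → (-3.31794,-4.63587) → ×s → (-8.28932,-11.58195) → (-8.29,-11.58)
v5: (4.5,4) → rotate → (5.11520,-3.17565) → ×s → (12.77947,-7.93384) → (12.78,-7.93)
v6: (-1.5,4.5) → rotate → (3.88708,2.71856) → ×s → (9.71123,6.79187) → (9.71,6.79)
v7: (-2,4.5) → rotate → (3.74480,3.19789) → ×s → (9.35575,7.98939) → (9.36,7.99)

Cross-section at z=14.5: (-5.24,8.87) (-14.46,4.83) (-14.11,3.63) (-8.29,-11.58) (12.78,-7.93) (9.71,6.79) (9.36,7.99)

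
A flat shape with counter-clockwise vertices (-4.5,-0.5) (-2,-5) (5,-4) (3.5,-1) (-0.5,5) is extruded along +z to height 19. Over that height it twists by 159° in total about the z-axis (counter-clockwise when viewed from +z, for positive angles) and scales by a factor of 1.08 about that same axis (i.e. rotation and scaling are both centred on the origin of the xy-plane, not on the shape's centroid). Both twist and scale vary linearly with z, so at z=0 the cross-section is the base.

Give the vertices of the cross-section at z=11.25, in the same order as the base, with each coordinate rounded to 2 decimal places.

Cross-section at z=11.25: (0.86,-4.66) (5.37,-1.71) (3.80,5.53) (0.78,3.73) (-5.19,-0.90)

t = z/height = 11.25/19 = 0.592105
s = 1 + (scale-1)·z/height = 1 + (1.08-1)·11.25/19 = 1.047368
θ = twist·z/height = 159°·11.25/19 = 94.1447° = 1.643136 rad
cos θ = -0.072276, sin θ = 0.997385 (intermediates below are computed at full precision and shown rounded to 5 d.p.)
v1: (-4.5,-0.5) → rotate → (0.82394,-4.45209) → ×s → (0.86296,-4.66298) → (0.86,-4.66)
v2: (-2,-5) → rotate → (5.13148,-1.63339) → ×s → (5.37455,-1.71076) → (5.37,-1.71)
v3: (5,-4) → rotate → (3.62816,5.27603) → ×s → (3.80002,5.52595) → (3.80,5.53)
v4: (3.5,-1) → rotate → (0.74442,3.56312) → ×s → (0.77968,3.73190) → (0.78,3.73)
v5: (-0.5,5) → rotate → (-4.95079,-0.86007) → ×s → (-5.18530,-0.90081) → (-5.19,-0.90)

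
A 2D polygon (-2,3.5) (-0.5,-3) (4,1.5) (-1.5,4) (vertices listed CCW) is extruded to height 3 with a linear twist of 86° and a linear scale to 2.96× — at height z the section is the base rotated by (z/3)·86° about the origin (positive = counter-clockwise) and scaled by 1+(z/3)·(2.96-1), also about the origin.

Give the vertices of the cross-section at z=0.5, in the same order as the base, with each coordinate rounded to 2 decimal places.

t = z/height = 0.5/3 = 0.166667
s = 1 + (scale-1)·z/height = 1 + (2.96-1)·0.5/3 = 1.326667
θ = twist·z/height = 86°·0.5/3 = 14.3333° = 0.250164 rad
cos θ = 0.968872, sin θ = 0.247563 (intermediates below are computed at full precision and shown rounded to 5 d.p.)
v1: (-2,3.5) → rotate → (-2.80421,2.89593) → ×s → (-3.72026,3.84193) → (-3.72,3.84)
v2: (-0.5,-3) → rotate → (0.25825,-3.03040) → ×s → (0.34261,-4.02033) → (0.34,-4.02)
v3: (4,1.5) → rotate → (3.50414,2.44356) → ×s → (4.64883,3.24179) → (4.65,3.24)
v4: (-1.5,4) → rotate → (-2.44356,3.50414) → ×s → (-3.24179,4.64883) → (-3.24,4.65)

Cross-section at z=0.5: (-3.72,3.84) (0.34,-4.02) (4.65,3.24) (-3.24,4.65)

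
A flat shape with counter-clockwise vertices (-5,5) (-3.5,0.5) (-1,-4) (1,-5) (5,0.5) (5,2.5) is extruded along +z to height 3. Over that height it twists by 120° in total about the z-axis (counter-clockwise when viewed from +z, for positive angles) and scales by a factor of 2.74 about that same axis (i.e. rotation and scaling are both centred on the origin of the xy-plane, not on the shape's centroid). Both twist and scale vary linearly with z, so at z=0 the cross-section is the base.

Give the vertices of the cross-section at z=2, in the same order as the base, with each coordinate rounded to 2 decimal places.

t = z/height = 2/3 = 0.666667
s = 1 + (scale-1)·z/height = 1 + (2.74-1)·2/3 = 2.160000
θ = twist·z/height = 120°·2/3 = 80.0000° = 1.396263 rad
cos θ = 0.173648, sin θ = 0.984808 (intermediates below are computed at full precision and shown rounded to 5 d.p.)
v1: (-5,5) → rotate → (-5.79228,-4.05580) → ×s → (-12.51132,-8.76052) → (-12.51,-8.76)
v2: (-3.5,0.5) → rotate → (-1.10017,-3.36000) → ×s → (-2.37637,-7.25761) → (-2.38,-7.26)
v3: (-1,-4) → rotate → (3.76558,-1.67940) → ×s → (8.13366,-3.62751) → (8.13,-3.63)
v4: (1,-5) → rotate → (5.09769,0.11657) → ×s → (11.01100,0.25178) → (11.01,0.25)
v5: (5,0.5) → rotate → (0.37584,5.01086) → ×s → (0.81181,10.82346) → (0.81,10.82)
v6: (5,2.5) → rotate → (-1.59378,5.35816) → ×s → (-3.44256,11.57362) → (-3.44,11.57)

Cross-section at z=2: (-12.51,-8.76) (-2.38,-7.26) (8.13,-3.63) (11.01,0.25) (0.81,10.82) (-3.44,11.57)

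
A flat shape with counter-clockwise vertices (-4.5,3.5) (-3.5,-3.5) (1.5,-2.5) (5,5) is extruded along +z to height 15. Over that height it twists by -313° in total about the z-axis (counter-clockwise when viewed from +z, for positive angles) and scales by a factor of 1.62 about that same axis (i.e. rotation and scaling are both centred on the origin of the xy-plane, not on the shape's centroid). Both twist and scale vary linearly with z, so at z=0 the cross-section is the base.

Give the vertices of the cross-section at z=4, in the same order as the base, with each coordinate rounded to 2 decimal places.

t = z/height = 4/15 = 0.266667
s = 1 + (scale-1)·z/height = 1 + (1.62-1)·4/15 = 1.165333
θ = twist·z/height = -313°·4/15 = -83.4667° = -1.456768 rad
cos θ = 0.113781, sin θ = -0.993506 (intermediates below are computed at full precision and shown rounded to 5 d.p.)
v1: (-4.5,3.5) → rotate → (2.96525,4.86901) → ×s → (3.45551,5.67402) → (3.46,5.67)
v2: (-3.5,-3.5) → rotate → (-3.87550,3.07904) → ×s → (-4.51625,3.58810) → (-4.52,3.59)
v3: (1.5,-2.5) → rotate → (-2.31309,-1.77471) → ×s → (-2.69552,-2.06813) → (-2.70,-2.07)
v4: (5,5) → rotate → (5.53644,-4.39862) → ×s → (6.45179,-5.12586) → (6.45,-5.13)

Cross-section at z=4: (3.46,5.67) (-4.52,3.59) (-2.70,-2.07) (6.45,-5.13)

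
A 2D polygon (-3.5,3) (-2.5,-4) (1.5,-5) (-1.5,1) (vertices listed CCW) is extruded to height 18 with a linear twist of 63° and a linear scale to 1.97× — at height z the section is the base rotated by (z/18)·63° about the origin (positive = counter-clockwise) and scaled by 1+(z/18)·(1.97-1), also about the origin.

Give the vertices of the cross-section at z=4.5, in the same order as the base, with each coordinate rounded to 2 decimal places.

Cross-section at z=4.5: (-5.20,2.41) (-1.64,-5.63) (3.48,-5.47) (-2.13,0.69)

t = z/height = 4.5/18 = 0.25
s = 1 + (scale-1)·z/height = 1 + (1.97-1)·4.5/18 = 1.242500
θ = twist·z/height = 63°·4.5/18 = 15.7500° = 0.274889 rad
cos θ = 0.962455, sin θ = 0.271440 (intermediates below are computed at full precision and shown rounded to 5 d.p.)
v1: (-3.5,3) → rotate → (-4.18291,1.93732) → ×s → (-5.19727,2.40713) → (-5.20,2.41)
v2: (-2.5,-4) → rotate → (-1.32038,-4.52842) → ×s → (-1.64057,-5.62656) → (-1.64,-5.63)
v3: (1.5,-5) → rotate → (2.80089,-4.40512) → ×s → (3.48010,-5.47336) → (3.48,-5.47)
v4: (-1.5,1) → rotate → (-1.71512,0.55529) → ×s → (-2.13104,0.68995) → (-2.13,0.69)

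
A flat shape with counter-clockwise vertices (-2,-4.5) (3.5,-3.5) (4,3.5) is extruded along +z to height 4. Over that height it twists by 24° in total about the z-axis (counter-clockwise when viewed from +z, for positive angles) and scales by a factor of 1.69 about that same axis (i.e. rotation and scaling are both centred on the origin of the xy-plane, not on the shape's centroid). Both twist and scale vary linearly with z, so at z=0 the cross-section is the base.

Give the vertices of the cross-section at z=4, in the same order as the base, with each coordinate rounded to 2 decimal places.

t = z/height = 4/4 = 1
s = 1 + (scale-1)·z/height = 1 + (1.69-1)·4/4 = 1.690000
θ = twist·z/height = 24°·4/4 = 24.0000° = 0.418879 rad
cos θ = 0.913545, sin θ = 0.406737 (intermediates below are computed at full precision and shown rounded to 5 d.p.)
v1: (-2,-4.5) → rotate → (0.00322,-4.92443) → ×s → (0.00545,-8.32228) → (0.01,-8.32)
v2: (3.5,-3.5) → rotate → (4.62099,-1.77383) → ×s → (7.80947,-2.99777) → (7.81,-3.00)
v3: (4,3.5) → rotate → (2.23060,4.82436) → ×s → (3.76972,8.15316) → (3.77,8.15)

Cross-section at z=4: (0.01,-8.32) (7.81,-3.00) (3.77,8.15)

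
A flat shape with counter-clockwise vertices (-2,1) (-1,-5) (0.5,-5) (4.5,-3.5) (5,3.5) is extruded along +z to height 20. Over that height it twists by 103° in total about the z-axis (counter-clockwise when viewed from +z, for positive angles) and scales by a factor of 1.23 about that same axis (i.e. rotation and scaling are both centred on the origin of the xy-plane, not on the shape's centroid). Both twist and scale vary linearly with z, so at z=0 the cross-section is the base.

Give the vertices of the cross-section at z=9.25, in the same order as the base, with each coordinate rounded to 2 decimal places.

Cross-section at z=9.25: (-2.31,-0.89) (3.34,-4.54) (4.46,-3.32) (6.22,1.07) (0.87,6.70)

t = z/height = 9.25/20 = 0.4625
s = 1 + (scale-1)·z/height = 1 + (1.23-1)·9.25/20 = 1.106375
θ = twist·z/height = 103°·9.25/20 = 47.6375° = 0.831431 rad
cos θ = 0.673819, sin θ = 0.738897 (intermediates below are computed at full precision and shown rounded to 5 d.p.)
v1: (-2,1) → rotate → (-2.08653,-0.80397) → ×s → (-2.30849,-0.88950) → (-2.31,-0.89)
v2: (-1,-5) → rotate → (3.02066,-4.10799) → ×s → (3.34199,-4.54498) → (3.34,-4.54)
v3: (0.5,-5) → rotate → (4.03139,-2.99965) → ×s → (4.46023,-3.31873) → (4.46,-3.32)
v4: (4.5,-3.5) → rotate → (5.61832,0.96667) → ×s → (6.21597,1.06950) → (6.22,1.07)
v5: (5,3.5) → rotate → (0.78296,6.05285) → ×s → (0.86624,6.69672) → (0.87,6.70)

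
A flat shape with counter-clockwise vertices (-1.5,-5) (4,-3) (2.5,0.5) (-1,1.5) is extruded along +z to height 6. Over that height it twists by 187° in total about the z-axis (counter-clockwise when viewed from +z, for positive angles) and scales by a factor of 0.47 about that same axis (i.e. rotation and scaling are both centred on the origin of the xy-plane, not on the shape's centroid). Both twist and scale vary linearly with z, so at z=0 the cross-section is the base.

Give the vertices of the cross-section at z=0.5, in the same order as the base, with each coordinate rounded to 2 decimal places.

t = z/height = 0.5/6 = 0.0833333
s = 1 + (scale-1)·z/height = 1 + (0.47-1)·0.5/6 = 0.955833
θ = twist·z/height = 187°·0.5/6 = 15.5833° = 0.271980 rad
cos θ = 0.963241, sin θ = 0.268640 (intermediates below are computed at full precision and shown rounded to 5 d.p.)
v1: (-1.5,-5) → rotate → (-0.10166,-5.21916) → ×s → (-0.09717,-4.98865) → (-0.10,-4.99)
v2: (4,-3) → rotate → (4.65888,-1.81516) → ×s → (4.45311,-1.73499) → (4.45,-1.73)
v3: (2.5,0.5) → rotate → (2.27378,1.15322) → ×s → (2.17336,1.10229) → (2.17,1.10)
v4: (-1,1.5) → rotate → (-1.36620,1.17622) → ×s → (-1.30586,1.12427) → (-1.31,1.12)

Cross-section at z=0.5: (-0.10,-4.99) (4.45,-1.73) (2.17,1.10) (-1.31,1.12)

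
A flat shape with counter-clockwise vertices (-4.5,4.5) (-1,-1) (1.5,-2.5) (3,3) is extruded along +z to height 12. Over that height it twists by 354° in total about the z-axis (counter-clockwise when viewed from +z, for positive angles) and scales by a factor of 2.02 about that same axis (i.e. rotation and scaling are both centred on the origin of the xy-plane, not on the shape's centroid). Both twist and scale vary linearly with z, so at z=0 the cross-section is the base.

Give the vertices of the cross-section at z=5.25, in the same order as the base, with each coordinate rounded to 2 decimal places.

Cross-section at z=5.25: (3.13,-8.66) (1.92,0.70) (-0.43,4.19) (-5.77,-2.09)

t = z/height = 5.25/12 = 0.4375
s = 1 + (scale-1)·z/height = 1 + (2.02-1)·5.25/12 = 1.446250
θ = twist·z/height = 354°·5.25/12 = 154.8750° = 2.703079 rad
cos θ = -0.905384, sin θ = 0.424595 (intermediates below are computed at full precision and shown rounded to 5 d.p.)
v1: (-4.5,4.5) → rotate → (2.16355,-5.98490) → ×s → (3.12904,-8.65566) → (3.13,-8.66)
v2: (-1,-1) → rotate → (1.32998,0.48079) → ×s → (1.92348,0.69534) → (1.92,0.70)
v3: (1.5,-2.5) → rotate → (-0.29659,2.90035) → ×s → (-0.42894,4.19463) → (-0.43,4.19)
v4: (3,3) → rotate → (-3.98993,-1.44237) → ×s → (-5.77044,-2.08602) → (-5.77,-2.09)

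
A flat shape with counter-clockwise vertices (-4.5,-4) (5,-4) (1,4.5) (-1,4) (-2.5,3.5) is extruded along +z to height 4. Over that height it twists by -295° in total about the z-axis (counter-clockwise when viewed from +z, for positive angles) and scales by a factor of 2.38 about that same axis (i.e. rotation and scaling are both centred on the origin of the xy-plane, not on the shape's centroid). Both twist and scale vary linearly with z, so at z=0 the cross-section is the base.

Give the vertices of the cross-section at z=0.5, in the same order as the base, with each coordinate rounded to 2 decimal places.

Cross-section at z=0.5: (-7.04,-0.59) (1.88,-7.27) (4.10,3.52) (1.88,4.46) (0.12,5.04)

t = z/height = 0.5/4 = 0.125
s = 1 + (scale-1)·z/height = 1 + (2.38-1)·0.5/4 = 1.172500
θ = twist·z/height = -295°·0.5/4 = -36.8750° = -0.643590 rad
cos θ = 0.799947, sin θ = -0.600071 (intermediates below are computed at full precision and shown rounded to 5 d.p.)
v1: (-4.5,-4) → rotate → (-6.00004,-0.49947) → ×s → (-7.03505,-0.58562) → (-7.04,-0.59)
v2: (5,-4) → rotate → (1.59945,-6.20014) → ×s → (1.87535,-7.26967) → (1.88,-7.27)
v3: (1,4.5) → rotate → (3.50027,2.99969) → ×s → (4.10406,3.51713) → (4.10,3.52)
v4: (-1,4) → rotate → (1.60034,3.79986) → ×s → (1.87640,4.45533) → (1.88,4.46)
v5: (-2.5,3.5) → rotate → (0.10038,4.29999) → ×s → (0.11770,5.04174) → (0.12,5.04)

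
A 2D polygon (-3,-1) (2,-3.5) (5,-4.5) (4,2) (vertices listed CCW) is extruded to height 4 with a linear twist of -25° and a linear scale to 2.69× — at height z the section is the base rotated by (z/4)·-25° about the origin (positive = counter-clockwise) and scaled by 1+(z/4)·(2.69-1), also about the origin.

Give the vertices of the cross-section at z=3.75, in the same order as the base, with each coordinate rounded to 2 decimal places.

t = z/height = 3.75/4 = 0.9375
s = 1 + (scale-1)·z/height = 1 + (2.69-1)·3.75/4 = 2.584375
θ = twist·z/height = -25°·3.75/4 = -23.4375° = -0.409062 rad
cos θ = 0.917494, sin θ = -0.397748 (intermediates below are computed at full precision and shown rounded to 5 d.p.)
v1: (-3,-1) → rotate → (-3.15023,0.27575) → ×s → (-8.14138,0.71264) → (-8.14,0.71)
v2: (2,-3.5) → rotate → (0.44287,-4.00673) → ×s → (1.14454,-10.35489) → (1.14,-10.35)
v3: (5,-4.5) → rotate → (2.79760,-6.11747) → ×s → (7.23006,-15.80983) → (7.23,-15.81)
v4: (4,2) → rotate → (4.46547,0.24400) → ×s → (11.54046,0.63057) → (11.54,0.63)

Cross-section at z=3.75: (-8.14,0.71) (1.14,-10.35) (7.23,-15.81) (11.54,0.63)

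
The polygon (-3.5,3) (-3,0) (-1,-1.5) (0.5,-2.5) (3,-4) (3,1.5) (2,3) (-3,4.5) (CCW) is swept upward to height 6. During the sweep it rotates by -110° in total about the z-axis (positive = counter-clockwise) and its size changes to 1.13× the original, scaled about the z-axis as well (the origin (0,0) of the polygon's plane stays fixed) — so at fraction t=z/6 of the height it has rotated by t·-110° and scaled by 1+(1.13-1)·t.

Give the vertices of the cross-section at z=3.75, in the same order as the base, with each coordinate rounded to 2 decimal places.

Cross-section at z=3.75: (1.65,4.70) (-1.18,3.02) (-1.90,0.42) (-2.32,-1.48) (-2.86,-4.59) (2.69,-2.44) (3.81,-0.84) (3.36,4.79)

t = z/height = 3.75/6 = 0.625
s = 1 + (scale-1)·z/height = 1 + (1.13-1)·3.75/6 = 1.081250
θ = twist·z/height = -110°·3.75/6 = -68.7500° = -1.199914 rad
cos θ = 0.362438, sin θ = -0.932008 (intermediates below are computed at full precision and shown rounded to 5 d.p.)
v1: (-3.5,3) → rotate → (1.52749,4.34934) → ×s → (1.65160,4.70273) → (1.65,4.70)
v2: (-3,0) → rotate → (-1.08731,2.79602) → ×s → (-1.17566,3.02320) → (-1.18,3.02)
v3: (-1,-1.5) → rotate → (-1.76045,0.38835) → ×s → (-1.90349,0.41990) → (-1.90,0.42)
v4: (0.5,-2.5) → rotate → (-2.14880,-1.37210) → ×s → (-2.32339,-1.48358) → (-2.32,-1.48)
v5: (3,-4) → rotate → (-2.64072,-4.24578) → ×s → (-2.85528,-4.59075) → (-2.86,-4.59)
v6: (3,1.5) → rotate → (2.48533,-2.25237) → ×s → (2.68726,-2.43537) → (2.69,-2.44)
v7: (2,3) → rotate → (3.52090,-0.77670) → ×s → (3.80697,-0.83981) → (3.81,-0.84)
v8: (-3,4.5) → rotate → (3.10672,4.42699) → ×s → (3.35914,4.78669) → (3.36,4.79)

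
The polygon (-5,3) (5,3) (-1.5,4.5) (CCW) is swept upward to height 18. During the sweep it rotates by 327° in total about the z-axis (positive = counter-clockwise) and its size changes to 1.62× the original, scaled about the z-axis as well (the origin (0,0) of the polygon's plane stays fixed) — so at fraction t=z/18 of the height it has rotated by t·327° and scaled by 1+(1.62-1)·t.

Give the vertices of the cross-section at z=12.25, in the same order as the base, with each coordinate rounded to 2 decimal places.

t = z/height = 12.25/18 = 0.680556
s = 1 + (scale-1)·z/height = 1 + (1.62-1)·12.25/18 = 1.421944
θ = twist·z/height = 327°·12.25/18 = 222.5417° = 3.884085 rad
cos θ = -0.736786, sin θ = -0.676126 (intermediates below are computed at full precision and shown rounded to 5 d.p.)
v1: (-5,3) → rotate → (5.71231,1.17027) → ×s → (8.12258,1.66406) → (8.12,1.66)
v2: (5,3) → rotate → (-1.65555,-5.59099) → ×s → (-2.35410,-7.95008) → (-2.35,-7.95)
v3: (-1.5,4.5) → rotate → (4.14775,-2.30135) → ×s → (5.89787,-3.27239) → (5.90,-3.27)

Cross-section at z=12.25: (8.12,1.66) (-2.35,-7.95) (5.90,-3.27)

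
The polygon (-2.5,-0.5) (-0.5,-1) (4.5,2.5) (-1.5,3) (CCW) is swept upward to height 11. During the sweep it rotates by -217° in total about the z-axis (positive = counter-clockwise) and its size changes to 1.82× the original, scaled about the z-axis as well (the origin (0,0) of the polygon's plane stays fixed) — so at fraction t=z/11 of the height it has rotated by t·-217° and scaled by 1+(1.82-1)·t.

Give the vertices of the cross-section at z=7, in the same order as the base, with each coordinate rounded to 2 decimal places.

t = z/height = 7/11 = 0.636364
s = 1 + (scale-1)·z/height = 1 + (1.82-1)·7/11 = 1.521818
θ = twist·z/height = -217°·7/11 = -138.0909° = -2.410141 rad
cos θ = -0.744206, sin θ = -0.667951 (intermediates below are computed at full precision and shown rounded to 5 d.p.)
v1: (-2.5,-0.5) → rotate → (1.52654,2.04198) → ×s → (2.32311,3.10752) → (2.32,3.11)
v2: (-0.5,-1) → rotate → (-0.29585,1.07818) → ×s → (-0.45023,1.64080) → (-0.45,1.64)
v3: (4.5,2.5) → rotate → (-1.67905,-4.86629) → ×s → (-2.55521,-7.40561) → (-2.56,-7.41)
v4: (-1.5,3) → rotate → (3.12016,-1.23069) → ×s → (4.74832,-1.87289) → (4.75,-1.87)

Cross-section at z=7: (2.32,3.11) (-0.45,1.64) (-2.56,-7.41) (4.75,-1.87)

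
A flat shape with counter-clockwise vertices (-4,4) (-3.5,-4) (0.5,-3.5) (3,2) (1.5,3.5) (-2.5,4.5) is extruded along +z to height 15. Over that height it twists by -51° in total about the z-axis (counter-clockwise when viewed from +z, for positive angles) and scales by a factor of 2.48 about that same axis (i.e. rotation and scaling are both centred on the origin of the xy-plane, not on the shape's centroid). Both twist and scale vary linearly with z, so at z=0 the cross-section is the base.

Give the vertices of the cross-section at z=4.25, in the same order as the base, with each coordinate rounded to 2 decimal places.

Cross-section at z=4.25: (-4.08,6.91) (-6.23,-4.26) (-0.55,-4.99) (4.83,1.69) (3.30,4.28) (-1.84,7.07)

t = z/height = 4.25/15 = 0.283333
s = 1 + (scale-1)·z/height = 1 + (2.48-1)·4.25/15 = 1.419333
θ = twist·z/height = -51°·4.25/15 = -14.4500° = -0.252200 rad
cos θ = 0.968366, sin θ = -0.249535 (intermediates below are computed at full precision and shown rounded to 5 d.p.)
v1: (-4,4) → rotate → (-2.87532,4.87160) → ×s → (-4.08104,6.91443) → (-4.08,6.91)
v2: (-3.5,-4) → rotate → (-4.38742,-3.00009) → ×s → (-6.22721,-4.25813) → (-6.23,-4.26)
v3: (0.5,-3.5) → rotate → (-0.38919,-3.51405) → ×s → (-0.55239,-4.98761) → (-0.55,-4.99)
v4: (3,2) → rotate → (3.40417,1.18813) → ×s → (4.83165,1.68635) → (4.83,1.69)
v5: (1.5,3.5) → rotate → (2.32592,3.01498) → ×s → (3.30126,4.27926) → (3.30,4.28)
v6: (-2.5,4.5) → rotate → (-1.29801,4.98148) → ×s → (-1.84230,7.07039) → (-1.84,7.07)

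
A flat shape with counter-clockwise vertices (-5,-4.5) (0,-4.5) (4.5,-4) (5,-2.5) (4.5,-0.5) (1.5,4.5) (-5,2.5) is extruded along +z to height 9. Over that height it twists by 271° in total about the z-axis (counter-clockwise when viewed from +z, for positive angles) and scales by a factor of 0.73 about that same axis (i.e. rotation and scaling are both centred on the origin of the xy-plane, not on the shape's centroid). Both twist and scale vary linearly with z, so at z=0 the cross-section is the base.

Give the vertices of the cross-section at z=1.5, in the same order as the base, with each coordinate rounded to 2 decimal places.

t = z/height = 1.5/9 = 0.166667
s = 1 + (scale-1)·z/height = 1 + (0.73-1)·1.5/9 = 0.955000
θ = twist·z/height = 271°·1.5/9 = 45.1667° = 0.788307 rad
cos θ = 0.705047, sin θ = 0.709161 (intermediates below are computed at full precision and shown rounded to 5 d.p.)
v1: (-5,-4.5) → rotate → (-0.33401,-6.71851) → ×s → (-0.31898,-6.41618) → (-0.32,-6.42)
v2: (0,-4.5) → rotate → (3.19122,-3.17271) → ×s → (3.04762,-3.02994) → (3.05,-3.03)
v3: (4.5,-4) → rotate → (6.00935,0.37104) → ×s → (5.73893,0.35434) → (5.74,0.35)
v4: (5,-2.5) → rotate → (5.29814,1.78319) → ×s → (5.05972,1.70294) → (5.06,1.70)
v5: (4.5,-0.5) → rotate → (3.52729,2.83870) → ×s → (3.36856,2.71096) → (3.37,2.71)
v6: (1.5,4.5) → rotate → (-2.13365,4.23645) → ×s → (-2.03764,4.04581) → (-2.04,4.05)
v7: (-5,2.5) → rotate → (-5.29814,-1.78319) → ×s → (-5.05972,-1.70294) → (-5.06,-1.70)

Cross-section at z=1.5: (-0.32,-6.42) (3.05,-3.03) (5.74,0.35) (5.06,1.70) (3.37,2.71) (-2.04,4.05) (-5.06,-1.70)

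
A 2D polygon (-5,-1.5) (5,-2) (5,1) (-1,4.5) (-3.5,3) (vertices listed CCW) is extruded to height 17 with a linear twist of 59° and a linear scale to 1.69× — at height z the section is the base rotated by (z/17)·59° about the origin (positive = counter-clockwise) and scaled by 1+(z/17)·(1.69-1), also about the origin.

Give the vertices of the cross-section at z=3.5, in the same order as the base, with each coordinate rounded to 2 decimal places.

t = z/height = 3.5/17 = 0.205882
s = 1 + (scale-1)·z/height = 1 + (1.69-1)·3.5/17 = 1.142059
θ = twist·z/height = 59°·3.5/17 = 12.1471° = 0.212006 rad
cos θ = 0.977611, sin θ = 0.210422 (intermediates below are computed at full precision and shown rounded to 5 d.p.)
v1: (-5,-1.5) → rotate → (-4.57242,-2.51852) → ×s → (-5.22197,-2.87630) → (-5.22,-2.88)
v2: (5,-2) → rotate → (5.30890,-0.90311) → ×s → (6.06307,-1.03141) → (6.06,-1.03)
v3: (5,1) → rotate → (4.67763,2.02972) → ×s → (5.34213,2.31806) → (5.34,2.32)
v4: (-1,4.5) → rotate → (-1.92451,4.18883) → ×s → (-2.19790,4.78389) → (-2.20,4.78)
v5: (-3.5,3) → rotate → (-4.05290,2.19636) → ×s → (-4.62865,2.50837) → (-4.63,2.51)

Cross-section at z=3.5: (-5.22,-2.88) (6.06,-1.03) (5.34,2.32) (-2.20,4.78) (-4.63,2.51)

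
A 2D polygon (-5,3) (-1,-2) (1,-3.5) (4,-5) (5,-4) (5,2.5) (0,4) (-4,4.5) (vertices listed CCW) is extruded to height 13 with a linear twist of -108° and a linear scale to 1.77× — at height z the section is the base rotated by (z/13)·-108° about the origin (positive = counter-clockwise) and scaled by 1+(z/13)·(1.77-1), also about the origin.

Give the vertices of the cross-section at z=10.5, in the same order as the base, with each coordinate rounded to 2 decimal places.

Cross-section at z=10.5: (4.47,8.34) (-3.32,1.46) (-5.59,-1.89) (-7.79,-6.87) (-6.09,-8.41) (4.44,-7.90) (6.48,0.31) (6.98,6.83)

t = z/height = 10.5/13 = 0.807692
s = 1 + (scale-1)·z/height = 1 + (1.77-1)·10.5/13 = 1.621923
θ = twist·z/height = -108°·10.5/13 = -87.2308° = -1.522464 rad
cos θ = 0.048313, sin θ = -0.998832 (intermediates below are computed at full precision and shown rounded to 5 d.p.)
v1: (-5,3) → rotate → (2.75493,5.13910) → ×s → (4.46828,8.33523) → (4.47,8.34)
v2: (-1,-2) → rotate → (-2.04598,0.90221) → ×s → (-3.31842,1.46331) → (-3.32,1.46)
v3: (1,-3.5) → rotate → (-3.44760,-1.16793) → ×s → (-5.59174,-1.89429) → (-5.59,-1.89)
v4: (4,-5) → rotate → (-4.80091,-4.23690) → ×s → (-7.78670,-6.87192) → (-7.79,-6.87)
v5: (5,-4) → rotate → (-3.75376,-5.18741) → ×s → (-6.08831,-8.41359) → (-6.09,-8.41)
v6: (5,2.5) → rotate → (2.73865,-4.87338) → ×s → (4.44188,-7.90424) → (4.44,-7.90)
v7: (0,4) → rotate → (3.99533,0.19325) → ×s → (6.48012,0.31344) → (6.48,0.31)
v8: (-4,4.5) → rotate → (4.30149,4.21274) → ×s → (6.97669,6.83274) → (6.98,6.83)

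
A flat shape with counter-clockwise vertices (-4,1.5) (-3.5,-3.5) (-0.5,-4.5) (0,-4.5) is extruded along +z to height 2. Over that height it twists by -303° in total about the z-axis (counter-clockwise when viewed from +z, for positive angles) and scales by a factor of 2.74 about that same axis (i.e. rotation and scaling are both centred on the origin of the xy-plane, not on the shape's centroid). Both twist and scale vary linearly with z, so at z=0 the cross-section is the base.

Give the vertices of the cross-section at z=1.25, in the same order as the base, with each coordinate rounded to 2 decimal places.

Cross-section at z=1.25: (7.73,-4.45) (8.40,6.02) (2.56,9.10) (1.53,9.27)

t = z/height = 1.25/2 = 0.625
s = 1 + (scale-1)·z/height = 1 + (2.74-1)·1.25/2 = 2.087500
θ = twist·z/height = -303°·1.25/2 = -189.3750° = -3.305217 rad
cos θ = -0.986643, sin θ = 0.162895 (intermediates below are computed at full precision and shown rounded to 5 d.p.)
v1: (-4,1.5) → rotate → (3.70223,-2.13155) → ×s → (7.72841,-4.44960) → (7.73,-4.45)
v2: (-3.5,-3.5) → rotate → (4.02339,2.88312) → ×s → (8.39882,6.01851) → (8.40,6.02)
v3: (-0.5,-4.5) → rotate → (1.22635,4.35845) → ×s → (2.56001,9.09826) → (2.56,9.10)
v4: (0,-4.5) → rotate → (0.73303,4.43989) → ×s → (1.53020,9.26828) → (1.53,9.27)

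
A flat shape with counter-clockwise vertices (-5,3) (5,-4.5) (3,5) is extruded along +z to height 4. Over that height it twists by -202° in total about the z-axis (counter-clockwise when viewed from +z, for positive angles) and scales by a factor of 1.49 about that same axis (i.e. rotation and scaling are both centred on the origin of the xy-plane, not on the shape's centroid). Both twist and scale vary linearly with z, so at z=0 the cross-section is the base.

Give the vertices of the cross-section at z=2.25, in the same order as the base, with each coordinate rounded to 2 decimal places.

t = z/height = 2.25/4 = 0.5625
s = 1 + (scale-1)·z/height = 1 + (1.49-1)·2.25/4 = 1.275625
θ = twist·z/height = -202°·2.25/4 = -113.6250° = -1.983130 rad
cos θ = -0.400749, sin θ = -0.916188 (intermediates below are computed at full precision and shown rounded to 5 d.p.)
v1: (-5,3) → rotate → (4.75231,3.37869) → ×s → (6.06216,4.30995) → (6.06,4.31)
v2: (5,-4.5) → rotate → (-6.12659,-2.77757) → ×s → (-7.81523,-3.54314) → (-7.82,-3.54)
v3: (3,5) → rotate → (3.37869,-4.75231) → ×s → (4.30995,-6.06216) → (4.31,-6.06)

Cross-section at z=2.25: (6.06,4.31) (-7.82,-3.54) (4.31,-6.06)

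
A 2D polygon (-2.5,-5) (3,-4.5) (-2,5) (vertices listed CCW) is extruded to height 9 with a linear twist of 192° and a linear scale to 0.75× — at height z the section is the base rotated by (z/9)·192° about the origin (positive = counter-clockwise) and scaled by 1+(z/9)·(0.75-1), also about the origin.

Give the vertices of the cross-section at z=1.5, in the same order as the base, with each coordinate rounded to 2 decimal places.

t = z/height = 1.5/9 = 0.166667
s = 1 + (scale-1)·z/height = 1 + (0.75-1)·1.5/9 = 0.958333
θ = twist·z/height = 192°·1.5/9 = 32.0000° = 0.558505 rad
cos θ = 0.848048, sin θ = 0.529919 (intermediates below are computed at full precision and shown rounded to 5 d.p.)
v1: (-2.5,-5) → rotate → (0.52948,-5.56504) → ×s → (0.50741,-5.33316) → (0.51,-5.33)
v2: (3,-4.5) → rotate → (4.92878,-2.22646) → ×s → (4.72342,-2.13369) → (4.72,-2.13)
v3: (-2,5) → rotate → (-4.34569,3.18040) → ×s → (-4.16462,3.04789) → (-4.16,3.05)

Cross-section at z=1.5: (0.51,-5.33) (4.72,-2.13) (-4.16,3.05)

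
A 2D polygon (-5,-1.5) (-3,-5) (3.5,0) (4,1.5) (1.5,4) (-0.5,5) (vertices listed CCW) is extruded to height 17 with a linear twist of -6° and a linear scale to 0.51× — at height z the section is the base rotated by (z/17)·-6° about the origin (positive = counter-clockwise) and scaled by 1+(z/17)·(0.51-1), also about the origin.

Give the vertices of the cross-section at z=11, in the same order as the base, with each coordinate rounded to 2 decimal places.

t = z/height = 11/17 = 0.647059
s = 1 + (scale-1)·z/height = 1 + (0.51-1)·11/17 = 0.682941
θ = twist·z/height = -6°·11/17 = -3.8824° = -0.067760 rad
cos θ = 0.997705, sin θ = -0.067708 (intermediates below are computed at full precision and shown rounded to 5 d.p.)
v1: (-5,-1.5) → rotate → (-5.09009,-1.15802) → ×s → (-3.47623,-0.79086) → (-3.48,-0.79)
v2: (-3,-5) → rotate → (-3.33166,-4.78540) → ×s → (-2.27532,-3.26815) → (-2.28,-3.27)
v3: (3.5,0) → rotate → (3.49197,-0.23698) → ×s → (2.38481,-0.16184) → (2.38,-0.16)
v4: (4,1.5) → rotate → (4.09238,1.22573) → ×s → (2.79486,0.83710) → (2.79,0.84)
v5: (1.5,4) → rotate → (1.76739,3.88926) → ×s → (1.20702,2.65613) → (1.21,2.66)
v6: (-0.5,5) → rotate → (-0.16031,5.02238) → ×s → (-0.10948,3.42999) → (-0.11,3.43)

Cross-section at z=11: (-3.48,-0.79) (-2.28,-3.27) (2.38,-0.16) (2.79,0.84) (1.21,2.66) (-0.11,3.43)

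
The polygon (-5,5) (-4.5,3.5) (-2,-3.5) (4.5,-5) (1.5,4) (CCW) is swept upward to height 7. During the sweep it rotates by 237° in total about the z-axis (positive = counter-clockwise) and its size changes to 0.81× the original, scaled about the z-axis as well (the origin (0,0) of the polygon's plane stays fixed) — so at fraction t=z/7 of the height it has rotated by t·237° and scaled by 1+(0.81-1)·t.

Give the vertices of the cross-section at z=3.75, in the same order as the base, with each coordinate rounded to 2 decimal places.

t = z/height = 3.75/7 = 0.535714
s = 1 + (scale-1)·z/height = 1 + (0.81-1)·3.75/7 = 0.898214
θ = twist·z/height = 237°·3.75/7 = 126.9643° = 2.215945 rad
cos θ = -0.601317, sin θ = 0.799010 (intermediates below are computed at full precision and shown rounded to 5 d.p.)
v1: (-5,5) → rotate → (-0.98847,-7.00164) → ×s → (-0.88786,-6.28897) → (-0.89,-6.29)
v2: (-4.5,3.5) → rotate → (-0.09061,-5.70016) → ×s → (-0.08139,-5.11996) → (-0.08,-5.12)
v3: (-2,-3.5) → rotate → (3.99917,0.50659) → ×s → (3.59211,0.45503) → (3.59,0.46)
v4: (4.5,-5) → rotate → (1.28913,6.60213) → ×s → (1.15791,5.93013) → (1.16,5.93)
v5: (1.5,4) → rotate → (-4.09802,-1.20675) → ×s → (-3.68090,-1.08392) → (-3.68,-1.08)

Cross-section at z=3.75: (-0.89,-6.29) (-0.08,-5.12) (3.59,0.46) (1.16,5.93) (-3.68,-1.08)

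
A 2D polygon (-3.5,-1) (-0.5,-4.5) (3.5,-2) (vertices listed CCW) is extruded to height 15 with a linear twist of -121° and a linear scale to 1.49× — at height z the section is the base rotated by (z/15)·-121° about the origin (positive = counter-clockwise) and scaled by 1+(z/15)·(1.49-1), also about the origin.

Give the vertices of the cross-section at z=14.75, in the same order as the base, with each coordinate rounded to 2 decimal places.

t = z/height = 14.75/15 = 0.983333
s = 1 + (scale-1)·z/height = 1 + (1.49-1)·14.75/15 = 1.481833
θ = twist·z/height = -121°·14.75/15 = -118.9833° = -2.076651 rad
cos θ = -0.484555, sin θ = -0.874761 (intermediates below are computed at full precision and shown rounded to 5 d.p.)
v1: (-3.5,-1) → rotate → (0.82118,3.54622) → ×s → (1.21686,5.25490) → (1.22,5.25)
v2: (-0.5,-4.5) → rotate → (-3.69415,2.61788) → ×s → (-5.47411,3.87926) → (-5.47,3.88)
v3: (3.5,-2) → rotate → (-3.44546,-2.09255) → ×s → (-5.10560,-3.10081) → (-5.11,-3.10)

Cross-section at z=14.75: (1.22,5.25) (-5.47,3.88) (-5.11,-3.10)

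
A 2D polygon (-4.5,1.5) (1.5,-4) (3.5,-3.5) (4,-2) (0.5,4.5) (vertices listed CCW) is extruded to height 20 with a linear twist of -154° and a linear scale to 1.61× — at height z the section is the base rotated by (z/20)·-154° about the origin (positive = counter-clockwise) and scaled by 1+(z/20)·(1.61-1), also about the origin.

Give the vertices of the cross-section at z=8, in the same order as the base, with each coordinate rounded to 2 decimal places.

Cross-section at z=8: (-1.02,5.81) (-3.49,-4.01) (-1.76,-5.90) (0.18,-5.56) (5.22,2.12)

t = z/height = 8/20 = 0.4
s = 1 + (scale-1)·z/height = 1 + (1.61-1)·8/20 = 1.244000
θ = twist·z/height = -154°·8/20 = -61.6000° = -1.075123 rad
cos θ = 0.475624, sin θ = -0.879649 (intermediates below are computed at full precision and shown rounded to 5 d.p.)
v1: (-4.5,1.5) → rotate → (-0.82084,4.67185) → ×s → (-1.02112,5.81179) → (-1.02,5.81)
v2: (1.5,-4) → rotate → (-2.80516,-3.22197) → ×s → (-3.48962,-4.00813) → (-3.49,-4.01)
v3: (3.5,-3.5) → rotate → (-1.41409,-4.74345) → ×s → (-1.75912,-5.90086) → (-1.76,-5.90)
v4: (4,-2) → rotate → (0.14320,-4.46984) → ×s → (0.17814,-5.56048) → (0.18,-5.56)
v5: (0.5,4.5) → rotate → (4.19623,1.70048) → ×s → (5.22011,2.11540) → (5.22,2.12)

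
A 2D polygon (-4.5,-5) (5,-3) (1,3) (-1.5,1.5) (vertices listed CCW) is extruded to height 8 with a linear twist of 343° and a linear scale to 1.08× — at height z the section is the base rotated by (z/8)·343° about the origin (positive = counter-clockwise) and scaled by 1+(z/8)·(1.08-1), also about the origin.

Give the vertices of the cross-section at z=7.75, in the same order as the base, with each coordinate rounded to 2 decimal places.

t = z/height = 7.75/8 = 0.96875
s = 1 + (scale-1)·z/height = 1 + (1.08-1)·7.75/8 = 1.077500
θ = twist·z/height = 343°·7.75/8 = 332.2813° = 5.799402 rad
cos θ = 0.885241, sin θ = -0.465132 (intermediates below are computed at full precision and shown rounded to 5 d.p.)
v1: (-4.5,-5) → rotate → (-6.30925,-2.33311) → ×s → (-6.79821,-2.51393) → (-6.80,-2.51)
v2: (5,-3) → rotate → (3.03081,-4.98138) → ×s → (3.26570,-5.36744) → (3.27,-5.37)
v3: (1,3) → rotate → (2.28064,2.19059) → ×s → (2.45739,2.36036) → (2.46,2.36)
v4: (-1.5,1.5) → rotate → (-0.63016,2.02556) → ×s → (-0.67900,2.18254) → (-0.68,2.18)

Cross-section at z=7.75: (-6.80,-2.51) (3.27,-5.37) (2.46,2.36) (-0.68,2.18)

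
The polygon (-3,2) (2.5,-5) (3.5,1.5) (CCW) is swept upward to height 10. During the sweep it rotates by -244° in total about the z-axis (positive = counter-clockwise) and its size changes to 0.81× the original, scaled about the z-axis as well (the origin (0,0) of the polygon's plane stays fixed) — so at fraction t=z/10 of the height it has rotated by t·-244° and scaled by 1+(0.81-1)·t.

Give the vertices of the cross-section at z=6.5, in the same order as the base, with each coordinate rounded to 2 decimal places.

t = z/height = 6.5/10 = 0.65
s = 1 + (scale-1)·z/height = 1 + (0.81-1)·6.5/10 = 0.876500
θ = twist·z/height = -244°·6.5/10 = -158.6000° = -2.768092 rad
cos θ = -0.931056, sin θ = -0.364877 (intermediates below are computed at full precision and shown rounded to 5 d.p.)
v1: (-3,2) → rotate → (3.52292,-0.76748) → ×s → (3.08784,-0.67270) → (3.09,-0.67)
v2: (2.5,-5) → rotate → (-4.15202,3.74309) → ×s → (-3.63925,3.28082) → (-3.64,3.28)
v3: (3.5,1.5) → rotate → (-2.71138,-2.67365) → ×s → (-2.37652,-2.34346) → (-2.38,-2.34)

Cross-section at z=6.5: (3.09,-0.67) (-3.64,3.28) (-2.38,-2.34)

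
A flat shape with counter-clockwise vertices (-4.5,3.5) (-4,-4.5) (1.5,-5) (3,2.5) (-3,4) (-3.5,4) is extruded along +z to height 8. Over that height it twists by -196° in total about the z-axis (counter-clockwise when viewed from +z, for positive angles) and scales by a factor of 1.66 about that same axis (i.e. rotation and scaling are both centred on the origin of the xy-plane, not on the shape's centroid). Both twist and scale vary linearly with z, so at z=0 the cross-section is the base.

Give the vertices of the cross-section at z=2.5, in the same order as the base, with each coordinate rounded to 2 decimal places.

t = z/height = 2.5/8 = 0.3125
s = 1 + (scale-1)·z/height = 1 + (1.66-1)·2.5/8 = 1.206250
θ = twist·z/height = -196°·2.5/8 = -61.2500° = -1.069014 rad
cos θ = 0.480989, sin θ = -0.876727 (intermediates below are computed at full precision and shown rounded to 5 d.p.)
v1: (-4.5,3.5) → rotate → (0.90409,5.62873) → ×s → (1.09056,6.78966) → (1.09,6.79)
v2: (-4,-4.5) → rotate → (-5.86923,1.34246) → ×s → (-7.07975,1.61934) → (-7.08,1.62)
v3: (1.5,-5) → rotate → (-3.66215,-3.72003) → ×s → (-4.41747,-4.48729) → (-4.42,-4.49)
v4: (3,2.5) → rotate → (3.63478,-1.42771) → ×s → (4.38446,-1.72217) → (4.38,-1.72)
v5: (-3,4) → rotate → (2.06394,4.55414) → ×s → (2.48963,5.49343) → (2.49,5.49)
v6: (-3.5,4) → rotate → (1.82345,4.99250) → ×s → (2.19953,6.02220) → (2.20,6.02)

Cross-section at z=2.5: (1.09,6.79) (-7.08,1.62) (-4.42,-4.49) (4.38,-1.72) (2.49,5.49) (2.20,6.02)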